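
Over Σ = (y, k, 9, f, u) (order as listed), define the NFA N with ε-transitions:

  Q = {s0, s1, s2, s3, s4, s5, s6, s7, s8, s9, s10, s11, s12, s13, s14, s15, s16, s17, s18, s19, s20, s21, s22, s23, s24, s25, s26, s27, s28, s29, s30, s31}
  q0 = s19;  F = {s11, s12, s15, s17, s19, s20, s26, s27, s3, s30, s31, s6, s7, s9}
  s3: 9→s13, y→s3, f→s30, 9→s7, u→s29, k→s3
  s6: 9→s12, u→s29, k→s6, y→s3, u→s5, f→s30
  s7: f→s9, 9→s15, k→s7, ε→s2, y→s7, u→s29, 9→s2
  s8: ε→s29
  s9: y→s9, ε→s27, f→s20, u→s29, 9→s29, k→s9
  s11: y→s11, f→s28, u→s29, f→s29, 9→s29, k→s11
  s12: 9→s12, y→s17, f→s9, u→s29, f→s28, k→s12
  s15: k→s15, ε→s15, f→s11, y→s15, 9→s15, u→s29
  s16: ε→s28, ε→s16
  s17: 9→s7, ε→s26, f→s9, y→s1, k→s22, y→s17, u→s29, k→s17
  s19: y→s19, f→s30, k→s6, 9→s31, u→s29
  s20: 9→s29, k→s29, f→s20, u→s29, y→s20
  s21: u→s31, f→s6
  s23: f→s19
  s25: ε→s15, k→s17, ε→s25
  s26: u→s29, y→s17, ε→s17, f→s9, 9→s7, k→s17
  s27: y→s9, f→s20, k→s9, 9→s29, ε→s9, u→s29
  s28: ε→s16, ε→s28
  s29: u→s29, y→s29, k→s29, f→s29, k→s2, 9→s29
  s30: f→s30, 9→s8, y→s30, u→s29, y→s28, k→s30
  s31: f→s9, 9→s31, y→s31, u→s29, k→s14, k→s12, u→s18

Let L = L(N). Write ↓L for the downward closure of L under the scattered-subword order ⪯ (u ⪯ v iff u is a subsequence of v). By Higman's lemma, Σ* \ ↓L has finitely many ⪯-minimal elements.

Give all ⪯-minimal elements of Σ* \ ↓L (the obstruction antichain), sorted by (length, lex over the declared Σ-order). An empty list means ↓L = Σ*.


A = [u, f9, 9ffk, ky99ff].

|Q|=32, |F|=14, |δ|=103 (13 ε).
min D↑ (13 st, q0=0, F={4}): 0:y→0,k→1,9→2,f→3,u→4 1:y→5,k→1,9→6,f→3,u→4 2:y→2,k→6,9→2,f→7,u→4 3:y→3,k→3,9→4,f→3,u→4 4:y→4,k→4,9→4,f→4,u→4 5:y→5,k→5,9→8,f→3,u→4 6:y→9,k→6,9→6,f→7,u→4 7:y→7,k→7,9→4,f→10,u→4 8:y→8,k→8,9→11,f→7,u→4 9:y→9,k→9,9→8,f→7,u→4 10:y→10,k→4,9→4,f→10,u→4 11:y→11,k→11,9→11,f→12,u→4 12:y→12,k→12,9→4,f→4,u→4.
'u': |S_i|=[25, 4] end={s18,s2,s29,s5} ∉↓L; 1/1 del acc.
'f9': |S_i|=[25, 10, 3] end={s2,s29,s8} ∉↓L; 2/2 deletions ∈↓L.
'9ffk': |S_i|=[25, 20, 8, 5, 2] end={s2,s29} rej; 4/4 single-dels accept.
'ky99ff': |S_i|=[25, 22, 18, 12, 6, 5, 4] end={s16,s2,s28,s29} — reject; 6/6 deletions ∈↓L.
4 minimals (antichain).


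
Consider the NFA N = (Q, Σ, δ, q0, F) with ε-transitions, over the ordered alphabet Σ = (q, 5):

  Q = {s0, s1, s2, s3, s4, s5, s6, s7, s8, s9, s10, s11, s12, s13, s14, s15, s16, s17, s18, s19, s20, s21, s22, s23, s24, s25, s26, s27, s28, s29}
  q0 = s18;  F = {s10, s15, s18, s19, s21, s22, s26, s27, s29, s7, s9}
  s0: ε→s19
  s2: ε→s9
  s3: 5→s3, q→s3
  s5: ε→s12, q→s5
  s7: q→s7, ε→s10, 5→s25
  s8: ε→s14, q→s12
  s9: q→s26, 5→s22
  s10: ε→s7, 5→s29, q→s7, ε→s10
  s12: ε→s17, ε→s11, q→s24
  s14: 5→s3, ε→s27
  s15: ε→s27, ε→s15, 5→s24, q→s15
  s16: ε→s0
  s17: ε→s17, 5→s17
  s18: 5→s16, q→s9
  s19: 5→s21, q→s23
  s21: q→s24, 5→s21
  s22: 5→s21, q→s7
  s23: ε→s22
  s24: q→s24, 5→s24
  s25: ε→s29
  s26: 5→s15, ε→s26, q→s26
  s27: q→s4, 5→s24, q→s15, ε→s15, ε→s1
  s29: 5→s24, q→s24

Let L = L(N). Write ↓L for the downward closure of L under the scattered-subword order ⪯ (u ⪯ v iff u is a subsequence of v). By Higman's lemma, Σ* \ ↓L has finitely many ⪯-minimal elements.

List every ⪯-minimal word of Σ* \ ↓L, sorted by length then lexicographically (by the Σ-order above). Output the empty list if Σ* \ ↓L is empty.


|Q|=30, |F|=11, |δ|=51 (19 ε).
min D↑ (10 st, q0=0, F={8}): 0:q→1,5→2 1:q→3,5→4 2:q→4,5→5 3:q→3,5→6 4:q→7,5→5 5:q→8,5→5 6:q→6,5→8 7:q→7,5→9 8:q→8,5→8 9:q→8,5→8.
'55q': |S_i|=[18, 15, 4, 1] end={s24} — reject; 3/3 del acc.
'qq55': run [18, 14, 10, 7, 1] end={s24} ∉↓L; 4/4 del acc.
2 obstructions.

min(Σ*\↓L) = [55q, qq55].


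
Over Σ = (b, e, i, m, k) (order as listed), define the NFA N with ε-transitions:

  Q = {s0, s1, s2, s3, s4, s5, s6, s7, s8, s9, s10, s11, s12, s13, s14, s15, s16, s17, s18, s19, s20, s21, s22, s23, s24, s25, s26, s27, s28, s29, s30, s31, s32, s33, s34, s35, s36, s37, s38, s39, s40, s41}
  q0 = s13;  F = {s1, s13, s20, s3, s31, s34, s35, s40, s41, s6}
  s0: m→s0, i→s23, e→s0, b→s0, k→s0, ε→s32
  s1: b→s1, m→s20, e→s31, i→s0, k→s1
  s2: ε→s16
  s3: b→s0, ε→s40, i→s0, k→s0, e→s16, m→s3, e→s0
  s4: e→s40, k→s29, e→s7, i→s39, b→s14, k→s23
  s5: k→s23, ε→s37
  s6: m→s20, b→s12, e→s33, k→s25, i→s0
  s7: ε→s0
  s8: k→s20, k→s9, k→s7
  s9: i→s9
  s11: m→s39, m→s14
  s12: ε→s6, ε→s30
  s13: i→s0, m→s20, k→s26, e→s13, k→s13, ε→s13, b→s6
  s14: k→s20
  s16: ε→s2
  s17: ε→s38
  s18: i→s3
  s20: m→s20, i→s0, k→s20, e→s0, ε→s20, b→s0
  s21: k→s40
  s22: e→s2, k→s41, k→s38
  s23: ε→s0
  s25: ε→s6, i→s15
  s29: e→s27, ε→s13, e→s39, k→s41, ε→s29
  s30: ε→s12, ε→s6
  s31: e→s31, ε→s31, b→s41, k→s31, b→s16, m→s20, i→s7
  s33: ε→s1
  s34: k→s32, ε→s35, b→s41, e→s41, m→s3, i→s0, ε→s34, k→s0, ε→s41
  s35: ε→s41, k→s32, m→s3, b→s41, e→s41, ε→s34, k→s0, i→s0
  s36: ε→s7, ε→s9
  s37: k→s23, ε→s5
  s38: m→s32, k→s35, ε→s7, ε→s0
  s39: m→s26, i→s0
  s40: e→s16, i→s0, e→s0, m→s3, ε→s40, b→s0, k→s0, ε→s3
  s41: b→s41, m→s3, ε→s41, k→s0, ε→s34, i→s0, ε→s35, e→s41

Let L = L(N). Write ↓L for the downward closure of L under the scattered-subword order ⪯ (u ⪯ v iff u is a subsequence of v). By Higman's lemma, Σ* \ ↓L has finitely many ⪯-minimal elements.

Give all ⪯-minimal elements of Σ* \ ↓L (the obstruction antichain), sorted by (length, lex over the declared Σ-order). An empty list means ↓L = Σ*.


|Q|=42, |F|=10, |δ|=123 (34 ε).
min D↑ (8 st, q0=0, F={2}): 0:b→1,e→0,i→2,m→3,k→0 1:b→1,e→4,i→2,m→3,k→1 2:b→2,e→2,i→2,m→2,k→2 3:b→2,e→2,i→2,m→3,k→3 4:b→4,e→5,i→2,m→3,k→4 5:b→6,e→5,i→2,m→3,k→5 6:b→6,e→6,i→2,m→7,k→2 7:b→2,e→2,i→2,m→7,k→2 (ε-aug+det+¬).
'i': |S_i|=[22, 5] end={s0,s15,s23,s32,s7} rej; 1/1 single-dels accept.
'mb': |S_i|=[22, 8, 3] end={s0,s23,s32} — reject; 2/2 deletions ∈↓L.
'me': |S_i|=[22, 8, 5] end={s0,s16,s2,s23,s32} ∉↓L; 2/2 del acc.
'beebk': |S_i|=[22, 20, 15, 13, 10, 3] end={s0,s23,s32} ∉↓L; 5/5 single-dels accept.
4 obstructions.

Antichain: [i, mb, me, beebk].


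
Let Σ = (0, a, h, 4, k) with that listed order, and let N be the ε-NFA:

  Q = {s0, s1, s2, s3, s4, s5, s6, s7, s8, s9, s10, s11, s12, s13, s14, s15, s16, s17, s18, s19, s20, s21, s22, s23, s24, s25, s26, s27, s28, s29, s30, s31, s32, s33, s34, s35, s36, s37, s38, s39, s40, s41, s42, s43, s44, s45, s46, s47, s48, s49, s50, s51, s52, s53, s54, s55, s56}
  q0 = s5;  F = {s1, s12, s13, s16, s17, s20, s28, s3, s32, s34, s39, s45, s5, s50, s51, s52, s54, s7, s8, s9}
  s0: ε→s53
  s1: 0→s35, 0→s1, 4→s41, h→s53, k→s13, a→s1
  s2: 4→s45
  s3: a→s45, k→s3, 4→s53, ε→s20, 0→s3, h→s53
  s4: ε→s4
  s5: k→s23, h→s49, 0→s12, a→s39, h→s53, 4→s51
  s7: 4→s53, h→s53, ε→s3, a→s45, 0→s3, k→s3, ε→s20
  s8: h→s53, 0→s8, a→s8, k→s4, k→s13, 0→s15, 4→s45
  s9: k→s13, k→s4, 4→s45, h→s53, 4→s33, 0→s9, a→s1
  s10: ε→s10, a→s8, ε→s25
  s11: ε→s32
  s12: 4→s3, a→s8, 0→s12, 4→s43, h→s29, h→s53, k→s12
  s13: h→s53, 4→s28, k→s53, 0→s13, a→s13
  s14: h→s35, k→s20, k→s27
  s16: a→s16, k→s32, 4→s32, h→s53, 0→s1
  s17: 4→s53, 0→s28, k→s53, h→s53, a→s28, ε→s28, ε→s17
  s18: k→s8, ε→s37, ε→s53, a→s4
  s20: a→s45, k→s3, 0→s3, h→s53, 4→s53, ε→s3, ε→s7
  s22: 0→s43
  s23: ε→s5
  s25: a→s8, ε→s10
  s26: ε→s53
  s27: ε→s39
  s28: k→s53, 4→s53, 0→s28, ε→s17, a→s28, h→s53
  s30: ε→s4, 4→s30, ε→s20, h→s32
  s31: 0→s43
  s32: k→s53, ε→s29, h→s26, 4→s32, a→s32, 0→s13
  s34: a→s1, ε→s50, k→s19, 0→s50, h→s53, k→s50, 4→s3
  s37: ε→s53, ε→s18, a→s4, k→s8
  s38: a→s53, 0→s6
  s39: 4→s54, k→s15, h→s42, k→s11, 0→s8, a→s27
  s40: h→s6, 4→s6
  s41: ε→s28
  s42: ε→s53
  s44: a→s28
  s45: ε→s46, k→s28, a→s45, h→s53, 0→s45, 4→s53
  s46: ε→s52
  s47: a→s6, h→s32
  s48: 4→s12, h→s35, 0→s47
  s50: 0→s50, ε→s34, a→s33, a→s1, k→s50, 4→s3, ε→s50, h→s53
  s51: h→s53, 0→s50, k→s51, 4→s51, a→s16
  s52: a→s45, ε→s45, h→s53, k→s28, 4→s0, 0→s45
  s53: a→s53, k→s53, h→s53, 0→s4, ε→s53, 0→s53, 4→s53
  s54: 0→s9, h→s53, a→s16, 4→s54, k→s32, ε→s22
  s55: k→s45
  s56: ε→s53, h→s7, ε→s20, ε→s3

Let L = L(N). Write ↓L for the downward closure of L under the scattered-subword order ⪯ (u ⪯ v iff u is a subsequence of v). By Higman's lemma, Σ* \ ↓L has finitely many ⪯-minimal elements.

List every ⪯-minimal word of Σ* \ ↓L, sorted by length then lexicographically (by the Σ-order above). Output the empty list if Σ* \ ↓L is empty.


A = [h, 044, akk, 4a4k].

|Q|=57, |F|=20, |δ|=180 (37 ε).
min D↑ (16 st, q0=0, F={3}): 0:0→1,a→2,h→3,4→4,k→0 1:0→1,a→5,h→3,4→6,k→1 2:0→5,a→2,h→3,4→7,k→8 3:0→3,a→3,h→3,4→3,k→3 4:0→9,a→10,h→3,4→4,k→4 5:0→5,a→5,h→3,4→11,k→12 6:0→6,a→11,h→3,4→3,k→6 7:0→13,a→10,h→3,4→7,k→8 8:0→12,a→8,h→3,4→8,k→3 9:0→9,a→14,h→3,4→6,k→9 10:0→14,a→10,h→3,4→8,k→8 11:0→11,a→11,h→3,4→3,k→15 12:0→12,a→12,h→3,4→15,k→3 13:0→13,a→14,h→3,4→11,k→12 14:0→14,a→14,h→3,4→15,k→12 15:0→15,a→15,h→3,4→3,k→3 (ε-aug+det+¬).
'h': run [38, 6] end={s26,s29,s4,s42,s49,s53} — reject; 1/1 del acc.
'044': |S_i|=[38, 25, 14, 3] end={s0,s4,s53} — reject; 3/3 del acc.
'akk': run [38, 27, 10, 2] end={s4,s53} rej; 3/3 deletions ∈↓L.
'4a4k': run [38, 28, 17, 10, 2] end={s4,s53} ∉↓L; 4/4 single-dels accept.
4 obstructions.


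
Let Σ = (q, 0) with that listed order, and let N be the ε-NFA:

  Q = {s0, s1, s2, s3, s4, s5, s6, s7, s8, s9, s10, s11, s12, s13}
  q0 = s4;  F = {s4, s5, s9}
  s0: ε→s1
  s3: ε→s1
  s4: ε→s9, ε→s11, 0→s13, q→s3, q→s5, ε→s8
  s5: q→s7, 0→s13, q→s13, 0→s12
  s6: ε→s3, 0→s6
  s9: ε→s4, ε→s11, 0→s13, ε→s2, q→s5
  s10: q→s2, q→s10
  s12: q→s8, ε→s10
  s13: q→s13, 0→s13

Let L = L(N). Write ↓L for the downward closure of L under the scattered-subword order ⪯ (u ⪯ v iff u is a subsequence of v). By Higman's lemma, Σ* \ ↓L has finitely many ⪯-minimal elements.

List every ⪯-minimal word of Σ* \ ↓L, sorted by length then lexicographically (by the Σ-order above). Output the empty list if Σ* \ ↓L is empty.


|Q|=14, |F|=3, |δ|=25 (10 ε).
min D↑ (3 st, q0=0, F={2}): 0:q→1,0→2 1:q→2,0→2 2:q→2,0→2 (ε-aug+det+¬).
'0': |S_i|=[12, 5] end={s10,s12,s13,s2,s8} rej; 1/1 del acc.
'qq': N↓-sim [12, 9, 5] end={s10,s13,s2,s7,s8} rej; 2/2 single-dels accept.
2 obstructions.

min(Σ*\↓L) = [0, qq].


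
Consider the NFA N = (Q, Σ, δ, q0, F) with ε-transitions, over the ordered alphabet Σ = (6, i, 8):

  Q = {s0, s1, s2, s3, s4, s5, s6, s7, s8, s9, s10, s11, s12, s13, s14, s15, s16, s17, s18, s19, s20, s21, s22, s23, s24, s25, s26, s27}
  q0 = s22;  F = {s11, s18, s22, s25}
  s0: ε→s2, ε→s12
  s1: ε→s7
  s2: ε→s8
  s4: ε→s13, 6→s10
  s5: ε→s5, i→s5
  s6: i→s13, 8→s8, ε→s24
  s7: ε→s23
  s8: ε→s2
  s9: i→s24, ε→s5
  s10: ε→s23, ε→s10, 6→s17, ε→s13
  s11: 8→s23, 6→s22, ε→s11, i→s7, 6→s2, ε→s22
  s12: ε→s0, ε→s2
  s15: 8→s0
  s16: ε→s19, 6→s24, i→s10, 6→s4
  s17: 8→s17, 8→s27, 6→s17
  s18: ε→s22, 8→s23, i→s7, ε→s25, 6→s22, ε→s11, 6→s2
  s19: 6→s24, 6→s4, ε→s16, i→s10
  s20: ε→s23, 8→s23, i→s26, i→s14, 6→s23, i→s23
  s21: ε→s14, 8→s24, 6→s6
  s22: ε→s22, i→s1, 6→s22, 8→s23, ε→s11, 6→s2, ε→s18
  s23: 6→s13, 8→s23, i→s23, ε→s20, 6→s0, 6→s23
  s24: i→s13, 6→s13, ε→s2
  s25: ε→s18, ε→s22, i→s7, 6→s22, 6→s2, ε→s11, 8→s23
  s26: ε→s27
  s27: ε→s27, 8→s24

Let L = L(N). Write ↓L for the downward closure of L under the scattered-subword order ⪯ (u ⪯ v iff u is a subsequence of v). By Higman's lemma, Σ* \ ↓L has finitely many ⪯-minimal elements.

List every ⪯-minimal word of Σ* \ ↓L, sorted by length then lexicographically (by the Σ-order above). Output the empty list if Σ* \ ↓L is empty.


|Q|=28, |F|=4, |δ|=81 (34 ε).
min D↑ (2 st, q0=0, F={1}): 0:6→0,i→1,8→1 1:6→1,i→1,8→1 (ε-aug+det+¬).
'i': run [17, 13] end={s0,s1,s12,s13,s14,s2,s20,s23,s24,s26,s27,s7,…} — reject; 1/1 del acc.
'8': N↓-sim [17, 11] end={s0,s12,s13,s14,s2,s20,s23,s24,s26,s27,s8} ∉↓L; 1/1 single-dels accept.
2 obstructions.

A = [i, 8].


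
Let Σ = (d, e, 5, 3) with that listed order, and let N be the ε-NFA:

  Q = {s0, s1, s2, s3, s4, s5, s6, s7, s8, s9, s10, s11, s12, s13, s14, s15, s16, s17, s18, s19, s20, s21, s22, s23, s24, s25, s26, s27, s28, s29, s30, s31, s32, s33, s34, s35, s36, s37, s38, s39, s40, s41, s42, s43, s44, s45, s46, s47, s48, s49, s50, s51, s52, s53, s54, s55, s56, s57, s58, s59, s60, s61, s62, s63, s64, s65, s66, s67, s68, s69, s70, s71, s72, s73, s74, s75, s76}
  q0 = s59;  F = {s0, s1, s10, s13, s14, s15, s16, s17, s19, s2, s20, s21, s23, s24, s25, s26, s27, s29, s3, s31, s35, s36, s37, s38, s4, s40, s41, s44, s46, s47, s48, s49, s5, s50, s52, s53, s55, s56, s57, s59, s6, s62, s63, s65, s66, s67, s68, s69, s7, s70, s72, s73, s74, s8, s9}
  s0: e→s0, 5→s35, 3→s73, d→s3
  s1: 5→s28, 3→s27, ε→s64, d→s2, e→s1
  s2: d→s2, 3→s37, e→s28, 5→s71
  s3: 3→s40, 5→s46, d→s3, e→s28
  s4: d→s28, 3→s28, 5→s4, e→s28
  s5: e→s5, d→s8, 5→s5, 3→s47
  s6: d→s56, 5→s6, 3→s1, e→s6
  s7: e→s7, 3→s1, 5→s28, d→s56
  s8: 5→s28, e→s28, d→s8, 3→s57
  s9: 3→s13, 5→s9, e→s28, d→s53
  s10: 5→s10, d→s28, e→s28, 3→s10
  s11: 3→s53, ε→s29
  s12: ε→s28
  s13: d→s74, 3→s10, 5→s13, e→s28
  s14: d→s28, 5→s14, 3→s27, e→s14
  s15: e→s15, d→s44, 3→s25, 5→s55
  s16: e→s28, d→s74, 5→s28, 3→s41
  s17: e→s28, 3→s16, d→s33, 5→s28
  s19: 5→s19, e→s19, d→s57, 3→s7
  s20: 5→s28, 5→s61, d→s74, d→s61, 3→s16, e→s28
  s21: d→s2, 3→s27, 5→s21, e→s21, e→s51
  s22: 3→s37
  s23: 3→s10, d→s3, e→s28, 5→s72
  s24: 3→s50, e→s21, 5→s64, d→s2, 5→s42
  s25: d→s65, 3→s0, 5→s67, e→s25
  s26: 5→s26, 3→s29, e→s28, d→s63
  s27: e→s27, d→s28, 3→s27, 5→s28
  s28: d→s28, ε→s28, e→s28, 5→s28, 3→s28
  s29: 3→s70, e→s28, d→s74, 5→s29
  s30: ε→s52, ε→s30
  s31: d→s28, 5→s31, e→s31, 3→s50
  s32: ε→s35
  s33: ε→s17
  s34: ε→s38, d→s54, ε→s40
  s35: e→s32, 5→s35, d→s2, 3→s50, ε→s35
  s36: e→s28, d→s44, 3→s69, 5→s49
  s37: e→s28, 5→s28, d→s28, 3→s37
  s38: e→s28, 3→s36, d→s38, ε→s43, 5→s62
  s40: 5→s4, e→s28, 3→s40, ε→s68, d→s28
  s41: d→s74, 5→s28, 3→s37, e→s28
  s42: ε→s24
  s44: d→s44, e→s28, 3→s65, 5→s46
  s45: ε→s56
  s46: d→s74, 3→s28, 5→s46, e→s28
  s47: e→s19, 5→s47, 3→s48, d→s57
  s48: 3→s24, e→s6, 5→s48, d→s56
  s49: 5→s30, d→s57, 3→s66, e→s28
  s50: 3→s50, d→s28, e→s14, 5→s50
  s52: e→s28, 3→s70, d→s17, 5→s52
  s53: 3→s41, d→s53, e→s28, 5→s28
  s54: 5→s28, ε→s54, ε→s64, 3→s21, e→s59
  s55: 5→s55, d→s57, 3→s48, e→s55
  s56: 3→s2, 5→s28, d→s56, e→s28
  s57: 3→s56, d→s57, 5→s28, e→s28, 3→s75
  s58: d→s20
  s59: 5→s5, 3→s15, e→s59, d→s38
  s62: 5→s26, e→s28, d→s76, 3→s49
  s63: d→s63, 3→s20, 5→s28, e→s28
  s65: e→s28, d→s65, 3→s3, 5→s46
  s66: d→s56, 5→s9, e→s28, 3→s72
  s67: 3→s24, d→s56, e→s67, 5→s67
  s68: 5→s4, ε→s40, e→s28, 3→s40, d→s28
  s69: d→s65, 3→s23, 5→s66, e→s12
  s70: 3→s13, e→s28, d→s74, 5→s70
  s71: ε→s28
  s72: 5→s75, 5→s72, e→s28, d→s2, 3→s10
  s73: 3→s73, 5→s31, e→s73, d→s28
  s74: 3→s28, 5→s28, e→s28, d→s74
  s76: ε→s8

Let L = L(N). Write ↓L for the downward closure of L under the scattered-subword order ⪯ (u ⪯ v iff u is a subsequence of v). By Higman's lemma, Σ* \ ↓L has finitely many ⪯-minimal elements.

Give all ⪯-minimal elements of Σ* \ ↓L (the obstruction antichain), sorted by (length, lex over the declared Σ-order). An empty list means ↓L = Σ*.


Antichain: [de, 5d5, 3d53, 53e35, 3333d, d553d3].

|Q|=77, |F|=55, |δ|=257 (20 ε).
min D↑ (55 st, q0=0, F={4}): 0:d→1,e→0,5→2,3→3 1:d→1,e→4,5→5,3→6 2:d→7,e→2,5→2,3→8 3:d→9,e→3,5→10,3→11 4:d→4,e→4,5→4,3→4 5:d→7,e→4,5→12,3→13 6:d→9,e→4,5→13,3→14 7:d→7,e→4,5→4,3→15 8:d→15,e→16,5→8,3→17 9:d→9,e→4,5→18,3→19 10:d→15,e→10,5→10,3→17 11:d→19,e→11,5→20,3→21 12:d→22,e→4,5→12,3→23 13:d→15,e→4,5→24,3→25 14:d→19,e→4,5→25,3→26 15:d→15,e→4,5→4,3→27 16:d→15,e→16,5→16,3→28 17:d→27,e→29,5→17,3→30 18:d→31,e→4,5→18,3→4 19:d→19,e→4,5→18,3→32 20:d→27,e→20,5→20,3→30 21:d→32,e→21,5→33,3→34 22:d→22,e→4,5→4,3→35 23:d→31,e→4,5→23,3→36 24:d→37,e→4,5→24,3→36 25:d→27,e→4,5→38,3→39 26:d→32,e→4,5→39,3→40 27:d→27,e→4,5→4,3→41 28:d→27,e→28,5→4,3→42 29:d→27,e→29,5→29,3→42 30:d→41,e→43,5→30,3→44 31:d→31,e→4,5→4,3→4 32:d→32,e→4,5→18,3→45 33:d→41,e→33,5→33,3→44 34:d→4,e→34,5→46,3→34 35:d→31,e→4,5→4,3→47 36:d→31,e→4,5→36,3→48 37:d→37,e→4,5→4,3→47 38:d→49,e→4,5→38,3→48 39:d→41,e→4,5→39,3→40 40:d→4,e→4,5→40,3→40 41:d→41,e→4,5→4,3→50 42:d→41,e→42,5→4,3→51 43:d→41,e→43,5→43,3→51 44:d→4,e→52,5→44,3→44 45:d→4,e→4,5→53,3→45 46:d→4,e→46,5→46,3→44 47:d→31,e→4,5→4,3→54 48:d→31,e→4,5→48,3→40 49:d→49,e→4,5→4,3→54 50:d→4,e→4,5→4,3→50 51:d→4,e→51,5→4,3→51 52:d→4,e→52,5→52,3→51 53:d→4,e→4,5→53,3→4 54:d→31,e→4,5→4,3→50 [Hopcroft].
'de': |S_i|=[68, 43, 2] end={s12,s28} ∉↓L; 2/2 single-dels accept.
'5d5': run [68, 52, 18, 3] end={s28,s61,s71} ∉↓L; 3/3 single-dels accept.
'3d53': |S_i|=[68, 59, 21, 5, 1] end={s28} — reject; 4/4 single-dels accept.
'53e35': |S_i|=[68, 52, 39, 16, 10, 2] end={s28,s71} rej; 5/5 single-dels accept.
'3333d': |S_i|=[68, 59, 44, 30, 11, 1] end={s28} ∉↓L; 5/5 deletions ∈↓L.
'd553d3': |S_i|=[68, 43, 32, 25, 11, 3, 1] end={s28} ∉↓L; 6/6 deletions ∈↓L.
6 minimals (antichain).


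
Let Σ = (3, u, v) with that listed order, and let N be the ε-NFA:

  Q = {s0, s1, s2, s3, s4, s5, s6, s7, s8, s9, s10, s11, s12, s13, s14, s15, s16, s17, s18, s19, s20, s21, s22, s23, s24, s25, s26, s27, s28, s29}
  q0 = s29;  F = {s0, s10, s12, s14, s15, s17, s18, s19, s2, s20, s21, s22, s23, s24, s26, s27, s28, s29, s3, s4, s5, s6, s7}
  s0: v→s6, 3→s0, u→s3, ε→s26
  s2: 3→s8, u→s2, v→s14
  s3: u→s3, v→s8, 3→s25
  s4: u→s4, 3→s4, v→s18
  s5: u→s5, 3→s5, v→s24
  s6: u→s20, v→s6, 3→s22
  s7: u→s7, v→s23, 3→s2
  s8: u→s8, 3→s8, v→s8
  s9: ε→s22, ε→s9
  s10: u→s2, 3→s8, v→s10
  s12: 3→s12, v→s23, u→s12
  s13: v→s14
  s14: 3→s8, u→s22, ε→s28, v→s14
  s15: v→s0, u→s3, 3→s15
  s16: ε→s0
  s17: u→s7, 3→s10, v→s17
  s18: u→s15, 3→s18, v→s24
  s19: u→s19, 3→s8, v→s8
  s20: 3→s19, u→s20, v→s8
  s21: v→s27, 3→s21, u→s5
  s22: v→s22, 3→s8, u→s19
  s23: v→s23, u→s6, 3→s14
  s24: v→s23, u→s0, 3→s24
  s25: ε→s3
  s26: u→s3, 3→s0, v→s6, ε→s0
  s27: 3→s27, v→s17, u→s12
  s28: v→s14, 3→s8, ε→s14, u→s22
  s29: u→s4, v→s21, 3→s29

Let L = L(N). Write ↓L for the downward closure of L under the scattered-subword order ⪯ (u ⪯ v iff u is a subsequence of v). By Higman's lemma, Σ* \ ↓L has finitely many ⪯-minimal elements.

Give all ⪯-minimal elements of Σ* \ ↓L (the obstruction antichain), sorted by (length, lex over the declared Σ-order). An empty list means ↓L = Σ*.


min(Σ*\↓L) = [uvuuv, vvv33].

|Q|=30, |F|=23, |δ|=81 (8 ε).
min D↑ (22 st, q0=0, F={15}): 0:3→0,u→1,v→2 1:3→1,u→1,v→3 2:3→2,u→4,v→5 3:3→3,u→6,v→7 4:3→4,u→4,v→7 5:3→5,u→8,v→9 6:3→6,u→10,v→11 7:3→7,u→11,v→12 8:3→8,u→8,v→12 9:3→13,u→14,v→9 10:3→10,u→10,v→15 11:3→11,u→10,v→16 12:3→17,u→16,v→12 13:3→15,u→18,v→13 14:3→18,u→14,v→12 15:3→15,u→15,v→15 16:3→19,u→20,v→16 17:3→15,u→19,v→17 18:3→15,u→18,v→17 19:3→15,u→21,v→19 20:3→21,u→20,v→15 21:3→15,u→21,v→15.
'uvuuv': |S_i|=[25, 20, 15, 10, 5, 1] end={s8} — reject; 5/5 deletions ∈↓L.
'vvv33': |S_i|=[25, 23, 19, 12, 7, 1] end={s8} ∉↓L; 5/5 del acc.
2 obstructions.


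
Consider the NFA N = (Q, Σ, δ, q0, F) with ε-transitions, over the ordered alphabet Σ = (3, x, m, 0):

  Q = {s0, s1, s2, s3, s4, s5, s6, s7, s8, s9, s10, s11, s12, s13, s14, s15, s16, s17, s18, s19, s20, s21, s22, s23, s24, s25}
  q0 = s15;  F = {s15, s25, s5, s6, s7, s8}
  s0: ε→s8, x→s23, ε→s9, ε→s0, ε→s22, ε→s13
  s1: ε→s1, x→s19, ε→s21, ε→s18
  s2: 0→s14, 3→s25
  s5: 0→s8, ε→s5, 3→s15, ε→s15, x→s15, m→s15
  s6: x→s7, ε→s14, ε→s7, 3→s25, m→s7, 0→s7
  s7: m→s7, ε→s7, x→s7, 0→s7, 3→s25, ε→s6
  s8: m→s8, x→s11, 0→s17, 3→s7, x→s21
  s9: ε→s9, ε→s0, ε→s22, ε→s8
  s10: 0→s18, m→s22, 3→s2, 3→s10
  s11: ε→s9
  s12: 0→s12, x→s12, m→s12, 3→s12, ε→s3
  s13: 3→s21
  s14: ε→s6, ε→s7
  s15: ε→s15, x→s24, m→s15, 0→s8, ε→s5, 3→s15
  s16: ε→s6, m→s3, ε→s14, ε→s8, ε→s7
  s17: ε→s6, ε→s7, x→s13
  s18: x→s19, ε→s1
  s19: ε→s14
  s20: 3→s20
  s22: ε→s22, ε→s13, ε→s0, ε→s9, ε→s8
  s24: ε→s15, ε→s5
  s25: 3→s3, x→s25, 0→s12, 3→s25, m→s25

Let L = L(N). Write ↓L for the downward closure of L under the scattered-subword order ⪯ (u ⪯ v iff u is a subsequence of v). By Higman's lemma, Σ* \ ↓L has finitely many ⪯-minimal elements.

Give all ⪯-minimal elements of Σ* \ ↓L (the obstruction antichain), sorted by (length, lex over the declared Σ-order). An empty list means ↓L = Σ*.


min(Σ*\↓L) = [0330, 0030].

|Q|=26, |F|=6, |δ|=82 (39 ε).
min D↑ (5 st, q0=0, F={4}): 0:3→0,x→0,m→0,0→1 1:3→2,x→1,m→1,0→2 2:3→3,x→2,m→2,0→2 3:3→3,x→3,m→3,0→4 4:3→4,x→4,m→4,0→4.
'0330': |S_i|=[18, 15, 7, 3, 2] end={s12,s3} ∉↓L; 4/4 single-dels accept.
'0030': N↓-sim [18, 15, 9, 4, 2] end={s12,s3} ∉↓L; 4/4 deletions ∈↓L.
2 minimals (antichain).


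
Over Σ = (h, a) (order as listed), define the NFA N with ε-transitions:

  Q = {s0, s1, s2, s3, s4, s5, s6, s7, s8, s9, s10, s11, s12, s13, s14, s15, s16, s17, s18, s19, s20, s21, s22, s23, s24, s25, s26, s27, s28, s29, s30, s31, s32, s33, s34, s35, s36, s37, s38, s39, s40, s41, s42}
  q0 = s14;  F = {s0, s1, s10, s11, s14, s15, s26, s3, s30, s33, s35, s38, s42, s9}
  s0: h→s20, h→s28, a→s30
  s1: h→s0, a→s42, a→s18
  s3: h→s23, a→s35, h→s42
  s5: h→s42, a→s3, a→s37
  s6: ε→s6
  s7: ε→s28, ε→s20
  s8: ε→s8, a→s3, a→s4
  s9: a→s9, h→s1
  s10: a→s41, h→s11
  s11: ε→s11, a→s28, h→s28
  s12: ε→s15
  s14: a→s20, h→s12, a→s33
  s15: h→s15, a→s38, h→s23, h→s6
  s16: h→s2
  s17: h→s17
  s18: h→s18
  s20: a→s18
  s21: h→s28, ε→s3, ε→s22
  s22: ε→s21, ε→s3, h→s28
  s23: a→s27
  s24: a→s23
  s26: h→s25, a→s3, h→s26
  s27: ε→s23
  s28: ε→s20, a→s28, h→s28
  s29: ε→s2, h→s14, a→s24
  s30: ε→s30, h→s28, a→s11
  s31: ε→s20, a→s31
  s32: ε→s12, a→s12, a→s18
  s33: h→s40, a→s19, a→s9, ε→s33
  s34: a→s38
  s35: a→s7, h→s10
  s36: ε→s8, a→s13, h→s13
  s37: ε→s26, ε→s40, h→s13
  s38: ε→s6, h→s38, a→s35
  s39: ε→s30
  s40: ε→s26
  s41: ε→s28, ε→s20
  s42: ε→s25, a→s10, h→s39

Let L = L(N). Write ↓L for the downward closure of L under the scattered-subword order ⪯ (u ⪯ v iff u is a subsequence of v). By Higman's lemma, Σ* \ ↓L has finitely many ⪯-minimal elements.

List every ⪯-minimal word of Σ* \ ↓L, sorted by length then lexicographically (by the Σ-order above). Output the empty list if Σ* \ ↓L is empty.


A = [haaa, aahhh].

|Q|=43, |F|=14, |δ|=86 (26 ε).
min D↑ (15 st, q0=0, F={10}): 0:h→1,a→2 1:h→1,a→3 2:h→4,a→5 3:h→3,a→6 4:h→4,a→7 5:h→8,a→5 6:h→9,a→10 7:h→11,a→6 8:h→12,a→11 9:h→13,a→10 10:h→10,a→10 11:h→14,a→9 12:h→10,a→14 13:h→10,a→10 14:h→10,a→13 (ε-aug+det+¬).
'haaa': run [27, 23, 17, 10, 7] end={s18,s20,s23,s27,s28,s41,s7} — reject; 4/4 del acc.
'aahhh': |S_i|=[27, 24, 19, 14, 7, 3] end={s18,s20,s28} — reject; 5/5 del acc.
2 obstructions.


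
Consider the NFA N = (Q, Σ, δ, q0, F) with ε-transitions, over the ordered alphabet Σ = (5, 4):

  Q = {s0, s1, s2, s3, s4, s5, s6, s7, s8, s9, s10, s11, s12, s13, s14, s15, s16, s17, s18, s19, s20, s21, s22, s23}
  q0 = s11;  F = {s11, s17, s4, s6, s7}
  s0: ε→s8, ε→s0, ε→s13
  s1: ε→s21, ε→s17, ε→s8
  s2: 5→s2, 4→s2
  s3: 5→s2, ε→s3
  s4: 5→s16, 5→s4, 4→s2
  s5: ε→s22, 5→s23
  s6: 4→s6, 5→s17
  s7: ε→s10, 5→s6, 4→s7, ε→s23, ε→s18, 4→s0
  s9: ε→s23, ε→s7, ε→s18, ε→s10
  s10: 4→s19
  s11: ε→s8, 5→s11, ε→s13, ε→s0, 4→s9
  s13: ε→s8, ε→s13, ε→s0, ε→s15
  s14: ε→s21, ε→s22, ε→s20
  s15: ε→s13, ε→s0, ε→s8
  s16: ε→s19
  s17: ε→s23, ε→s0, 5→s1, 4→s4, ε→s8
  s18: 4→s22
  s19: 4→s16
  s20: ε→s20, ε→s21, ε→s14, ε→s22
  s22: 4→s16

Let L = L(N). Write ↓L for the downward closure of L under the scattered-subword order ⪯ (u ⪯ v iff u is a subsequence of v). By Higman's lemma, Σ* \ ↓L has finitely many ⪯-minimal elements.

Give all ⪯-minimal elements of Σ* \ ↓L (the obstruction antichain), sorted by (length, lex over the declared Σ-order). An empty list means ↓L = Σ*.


A = [45544].

|Q|=24, |F|=5, |δ|=56 (36 ε).
min D↑ (6 st, q0=0, F={5}): 0:5→0,4→1 1:5→2,4→1 2:5→3,4→2 3:5→3,4→4 4:5→4,4→5 5:5→5,4→5 (ε-aug+det+¬).
'45544': run [19, 18, 13, 12, 4, 3] end={s16,s19,s2} — reject; 5/5 deletions ∈↓L.
1 obstructions.


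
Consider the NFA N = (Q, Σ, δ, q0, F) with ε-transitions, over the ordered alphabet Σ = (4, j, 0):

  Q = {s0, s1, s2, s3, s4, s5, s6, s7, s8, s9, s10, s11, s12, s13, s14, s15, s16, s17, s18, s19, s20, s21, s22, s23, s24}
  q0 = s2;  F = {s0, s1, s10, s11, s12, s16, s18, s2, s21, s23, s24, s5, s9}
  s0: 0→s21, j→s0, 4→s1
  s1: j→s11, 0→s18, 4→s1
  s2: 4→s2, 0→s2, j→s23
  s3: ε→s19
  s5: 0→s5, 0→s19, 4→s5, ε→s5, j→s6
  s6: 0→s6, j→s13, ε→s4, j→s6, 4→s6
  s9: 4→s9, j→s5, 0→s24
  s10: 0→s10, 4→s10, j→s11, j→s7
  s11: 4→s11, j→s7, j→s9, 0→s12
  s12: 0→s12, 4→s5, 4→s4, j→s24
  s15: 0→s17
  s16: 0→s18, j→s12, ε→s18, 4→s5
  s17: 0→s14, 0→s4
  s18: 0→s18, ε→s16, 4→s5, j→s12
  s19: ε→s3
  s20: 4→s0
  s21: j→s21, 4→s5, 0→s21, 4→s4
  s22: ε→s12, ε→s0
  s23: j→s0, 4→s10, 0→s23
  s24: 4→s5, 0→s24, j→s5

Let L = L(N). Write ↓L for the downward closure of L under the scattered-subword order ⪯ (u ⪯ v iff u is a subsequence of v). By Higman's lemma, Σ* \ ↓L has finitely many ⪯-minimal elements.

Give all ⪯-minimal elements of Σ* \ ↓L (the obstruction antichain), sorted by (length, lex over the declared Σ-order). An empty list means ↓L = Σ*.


|Q|=25, |F|=13, |δ|=60 (8 ε).
min D↑ (13 st, q0=0, F={12}): 0:4→0,j→1,0→0 1:4→2,j→3,0→1 2:4→2,j→4,0→2 3:4→5,j→3,0→6 4:4→4,j→7,0→8 5:4→5,j→4,0→9 6:4→10,j→6,0→6 7:4→7,j→10,0→11 8:4→10,j→11,0→8 9:4→10,j→8,0→9 10:4→10,j→12,0→10 11:4→10,j→10,0→11 12:4→12,j→12,0→12.
'jj04j': run [19, 18, 16, 11, 6, 3] end={s13,s4,s6} rej; 5/5 deletions ∈↓L.
'j4jjjj': N↓-sim [19, 18, 15, 11, 9, 6, 3] end={s13,s4,s6} ∉↓L; 6/6 del acc.
2 minimals (antichain).

A = [jj04j, j4jjjj].


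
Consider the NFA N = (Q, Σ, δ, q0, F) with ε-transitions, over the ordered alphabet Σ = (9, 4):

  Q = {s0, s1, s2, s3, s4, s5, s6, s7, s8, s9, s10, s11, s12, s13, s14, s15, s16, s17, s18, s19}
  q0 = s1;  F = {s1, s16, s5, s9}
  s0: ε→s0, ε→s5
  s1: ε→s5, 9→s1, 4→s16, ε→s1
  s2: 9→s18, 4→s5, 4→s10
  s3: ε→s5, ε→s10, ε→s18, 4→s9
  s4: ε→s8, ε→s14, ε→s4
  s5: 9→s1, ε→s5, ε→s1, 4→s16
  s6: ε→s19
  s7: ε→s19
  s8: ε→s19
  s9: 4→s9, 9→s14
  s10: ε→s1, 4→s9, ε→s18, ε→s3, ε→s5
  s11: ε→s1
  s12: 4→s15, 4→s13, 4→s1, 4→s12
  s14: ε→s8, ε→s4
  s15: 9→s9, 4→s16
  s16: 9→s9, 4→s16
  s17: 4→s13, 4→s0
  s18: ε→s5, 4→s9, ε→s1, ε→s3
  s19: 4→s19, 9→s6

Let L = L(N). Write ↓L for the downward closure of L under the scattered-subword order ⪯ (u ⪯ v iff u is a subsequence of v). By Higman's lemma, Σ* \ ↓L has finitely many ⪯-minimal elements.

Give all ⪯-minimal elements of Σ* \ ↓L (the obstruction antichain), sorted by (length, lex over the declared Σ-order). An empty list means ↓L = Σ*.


min(Σ*\↓L) = [499].

|Q|=20, |F|=4, |δ|=49 (25 ε).
min D↑ (4 st, q0=0, F={3}): 0:9→0,4→1 1:9→2,4→1 2:9→3,4→2 3:9→3,4→3 [Hopcroft].
'499': run [9, 7, 6, 5] end={s14,s19,s4,s6,s8} ∉↓L; 3/3 single-dels accept.
1 obstructions.


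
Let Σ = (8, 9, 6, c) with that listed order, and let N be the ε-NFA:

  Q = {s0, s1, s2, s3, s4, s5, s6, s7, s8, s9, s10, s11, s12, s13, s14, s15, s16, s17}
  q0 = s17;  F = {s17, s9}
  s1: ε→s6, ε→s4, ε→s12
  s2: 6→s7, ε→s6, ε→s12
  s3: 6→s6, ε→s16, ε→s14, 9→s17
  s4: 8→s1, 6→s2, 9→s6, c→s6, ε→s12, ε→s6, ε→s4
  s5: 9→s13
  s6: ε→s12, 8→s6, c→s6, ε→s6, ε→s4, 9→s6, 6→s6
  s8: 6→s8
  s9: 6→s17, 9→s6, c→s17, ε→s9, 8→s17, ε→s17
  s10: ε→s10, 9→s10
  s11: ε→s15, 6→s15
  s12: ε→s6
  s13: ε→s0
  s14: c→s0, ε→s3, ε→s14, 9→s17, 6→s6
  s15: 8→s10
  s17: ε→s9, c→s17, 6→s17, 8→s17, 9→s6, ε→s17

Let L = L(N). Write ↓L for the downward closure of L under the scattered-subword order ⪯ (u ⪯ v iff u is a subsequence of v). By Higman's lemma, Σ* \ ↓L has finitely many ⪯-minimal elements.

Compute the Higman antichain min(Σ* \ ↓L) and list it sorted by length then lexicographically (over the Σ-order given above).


A = [9].

|Q|=18, |F|=2, |δ|=50 (23 ε).
min D↑ (2 st, q0=0, F={1}): 0:8→0,9→1,6→0,c→0 1:8→1,9→1,6→1,c→1 [Hopcroft].
'9': N↓-sim [8, 6] end={s1,s12,s2,s4,s6,s7} ∉↓L; 1/1 single-dels accept.
1 words, ⪯-incomp.


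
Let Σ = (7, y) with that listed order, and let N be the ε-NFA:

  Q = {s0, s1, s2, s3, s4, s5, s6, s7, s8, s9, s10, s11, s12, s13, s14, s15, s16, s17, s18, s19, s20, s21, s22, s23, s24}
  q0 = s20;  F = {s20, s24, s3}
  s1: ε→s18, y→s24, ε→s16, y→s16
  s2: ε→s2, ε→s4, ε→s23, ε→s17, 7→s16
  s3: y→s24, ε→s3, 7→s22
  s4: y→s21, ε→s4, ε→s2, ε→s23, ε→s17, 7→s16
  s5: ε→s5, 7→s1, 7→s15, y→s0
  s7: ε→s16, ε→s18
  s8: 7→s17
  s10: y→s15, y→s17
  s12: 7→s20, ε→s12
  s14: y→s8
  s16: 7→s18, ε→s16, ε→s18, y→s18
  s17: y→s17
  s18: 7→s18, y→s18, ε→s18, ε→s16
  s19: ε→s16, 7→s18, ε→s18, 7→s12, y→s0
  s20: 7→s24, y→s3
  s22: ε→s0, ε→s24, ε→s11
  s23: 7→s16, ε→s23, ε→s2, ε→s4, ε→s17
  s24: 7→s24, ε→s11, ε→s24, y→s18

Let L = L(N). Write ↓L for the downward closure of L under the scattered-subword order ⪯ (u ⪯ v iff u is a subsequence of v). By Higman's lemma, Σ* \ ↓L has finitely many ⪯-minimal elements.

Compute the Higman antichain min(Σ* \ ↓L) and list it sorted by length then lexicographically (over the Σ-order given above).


min(Σ*\↓L) = [7y, yyy].

|Q|=25, |F|=3, |δ|=58 (30 ε).
min D↑ (4 st, q0=0, F={3}): 0:7→1,y→2 1:7→1,y→3 2:7→1,y→1 3:7→3,y→3.
'7y': run [8, 6, 2] end={s16,s18} ∉↓L; 2/2 deletions ∈↓L.
'yyy': run [8, 7, 4, 2] end={s16,s18} ∉↓L; 3/3 deletions ∈↓L.
2 words, ⪯-incomp.


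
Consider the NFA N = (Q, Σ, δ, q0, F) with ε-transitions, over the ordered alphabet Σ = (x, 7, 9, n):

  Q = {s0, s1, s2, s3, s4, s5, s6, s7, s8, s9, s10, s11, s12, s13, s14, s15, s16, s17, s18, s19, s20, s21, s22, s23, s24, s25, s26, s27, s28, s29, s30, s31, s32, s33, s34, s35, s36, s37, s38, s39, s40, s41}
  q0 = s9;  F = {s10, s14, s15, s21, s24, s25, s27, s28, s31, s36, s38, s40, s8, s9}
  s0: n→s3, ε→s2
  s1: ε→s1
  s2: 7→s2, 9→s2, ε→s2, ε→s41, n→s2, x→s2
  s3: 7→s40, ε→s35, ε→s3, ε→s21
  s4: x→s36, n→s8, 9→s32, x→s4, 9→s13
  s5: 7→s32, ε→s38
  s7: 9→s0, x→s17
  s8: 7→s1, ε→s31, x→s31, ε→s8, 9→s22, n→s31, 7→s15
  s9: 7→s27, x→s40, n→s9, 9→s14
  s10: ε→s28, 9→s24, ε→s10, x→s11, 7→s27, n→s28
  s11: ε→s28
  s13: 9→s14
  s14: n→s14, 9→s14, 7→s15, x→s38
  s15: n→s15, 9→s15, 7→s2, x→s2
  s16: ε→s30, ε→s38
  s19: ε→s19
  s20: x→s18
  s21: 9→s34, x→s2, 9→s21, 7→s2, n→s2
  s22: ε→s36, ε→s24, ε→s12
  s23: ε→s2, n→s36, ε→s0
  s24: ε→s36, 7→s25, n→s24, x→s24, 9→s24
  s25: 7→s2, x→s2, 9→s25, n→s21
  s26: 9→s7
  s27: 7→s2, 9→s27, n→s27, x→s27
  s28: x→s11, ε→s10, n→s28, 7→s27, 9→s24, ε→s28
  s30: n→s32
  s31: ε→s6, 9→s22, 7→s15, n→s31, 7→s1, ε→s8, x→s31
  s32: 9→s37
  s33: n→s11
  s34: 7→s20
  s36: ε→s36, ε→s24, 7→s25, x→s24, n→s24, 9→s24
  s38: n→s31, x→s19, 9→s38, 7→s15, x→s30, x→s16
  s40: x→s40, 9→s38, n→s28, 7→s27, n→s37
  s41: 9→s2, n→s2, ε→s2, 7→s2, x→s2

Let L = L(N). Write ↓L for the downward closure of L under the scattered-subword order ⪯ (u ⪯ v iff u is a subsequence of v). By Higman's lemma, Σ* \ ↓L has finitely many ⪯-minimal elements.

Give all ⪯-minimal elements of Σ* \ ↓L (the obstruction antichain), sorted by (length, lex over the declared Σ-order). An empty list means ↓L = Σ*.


Antichain: [77, 97x, xn97nn].

|Q|=42, |F|=14, |δ|=117 (29 ε).
min D↑ (12 st, q0=0, F={6}): 0:x→1,7→2,9→3,n→0 1:x→1,7→2,9→4,n→5 2:x→2,7→6,9→2,n→2 3:x→4,7→7,9→3,n→3 4:x→4,7→7,9→4,n→8 5:x→5,7→2,9→9,n→5 6:x→6,7→6,9→6,n→6 7:x→6,7→6,9→7,n→7 8:x→8,7→7,9→9,n→8 9:x→9,7→10,9→9,n→9 10:x→6,7→6,9→10,n→11 11:x→6,7→6,9→11,n→6 (ε-aug+det+¬).
'77': N↓-sim [29, 10, 4] end={s18,s2,s20,s41} ∉↓L; 2/2 single-dels accept.
'97x': N↓-sim [29, 24, 9, 3] end={s18,s2,s41} rej; 3/3 deletions ∈↓L.
'xn97nn': run [29, 27, 22, 14, 7, 6, 2] end={s2,s41} — reject; 6/6 deletions ∈↓L.
3 minimals (antichain).


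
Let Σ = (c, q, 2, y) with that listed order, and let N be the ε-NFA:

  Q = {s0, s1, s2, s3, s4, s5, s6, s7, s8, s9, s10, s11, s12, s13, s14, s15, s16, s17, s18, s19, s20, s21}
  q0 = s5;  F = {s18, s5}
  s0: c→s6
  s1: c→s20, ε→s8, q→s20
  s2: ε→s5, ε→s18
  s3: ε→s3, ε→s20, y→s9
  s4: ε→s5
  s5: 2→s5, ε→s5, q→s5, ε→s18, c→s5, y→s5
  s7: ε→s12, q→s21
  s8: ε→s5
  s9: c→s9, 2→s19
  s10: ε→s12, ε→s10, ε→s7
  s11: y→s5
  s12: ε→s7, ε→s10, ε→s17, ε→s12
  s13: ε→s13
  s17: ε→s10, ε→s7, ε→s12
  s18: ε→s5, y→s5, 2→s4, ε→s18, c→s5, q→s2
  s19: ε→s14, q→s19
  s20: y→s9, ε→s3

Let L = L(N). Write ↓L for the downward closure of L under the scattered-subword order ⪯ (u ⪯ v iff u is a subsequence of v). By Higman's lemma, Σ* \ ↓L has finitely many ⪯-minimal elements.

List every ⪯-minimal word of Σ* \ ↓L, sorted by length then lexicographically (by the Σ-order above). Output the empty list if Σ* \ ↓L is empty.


|Q|=22, |F|=2, |δ|=43 (25 ε).
min D↑ (1 st, q0=0, F={}): 0:c→0,q→0,2→0,y→0 [Hopcroft].
L(D↑) = ∅; no obstructions.

min(Σ*\↓L) = [].


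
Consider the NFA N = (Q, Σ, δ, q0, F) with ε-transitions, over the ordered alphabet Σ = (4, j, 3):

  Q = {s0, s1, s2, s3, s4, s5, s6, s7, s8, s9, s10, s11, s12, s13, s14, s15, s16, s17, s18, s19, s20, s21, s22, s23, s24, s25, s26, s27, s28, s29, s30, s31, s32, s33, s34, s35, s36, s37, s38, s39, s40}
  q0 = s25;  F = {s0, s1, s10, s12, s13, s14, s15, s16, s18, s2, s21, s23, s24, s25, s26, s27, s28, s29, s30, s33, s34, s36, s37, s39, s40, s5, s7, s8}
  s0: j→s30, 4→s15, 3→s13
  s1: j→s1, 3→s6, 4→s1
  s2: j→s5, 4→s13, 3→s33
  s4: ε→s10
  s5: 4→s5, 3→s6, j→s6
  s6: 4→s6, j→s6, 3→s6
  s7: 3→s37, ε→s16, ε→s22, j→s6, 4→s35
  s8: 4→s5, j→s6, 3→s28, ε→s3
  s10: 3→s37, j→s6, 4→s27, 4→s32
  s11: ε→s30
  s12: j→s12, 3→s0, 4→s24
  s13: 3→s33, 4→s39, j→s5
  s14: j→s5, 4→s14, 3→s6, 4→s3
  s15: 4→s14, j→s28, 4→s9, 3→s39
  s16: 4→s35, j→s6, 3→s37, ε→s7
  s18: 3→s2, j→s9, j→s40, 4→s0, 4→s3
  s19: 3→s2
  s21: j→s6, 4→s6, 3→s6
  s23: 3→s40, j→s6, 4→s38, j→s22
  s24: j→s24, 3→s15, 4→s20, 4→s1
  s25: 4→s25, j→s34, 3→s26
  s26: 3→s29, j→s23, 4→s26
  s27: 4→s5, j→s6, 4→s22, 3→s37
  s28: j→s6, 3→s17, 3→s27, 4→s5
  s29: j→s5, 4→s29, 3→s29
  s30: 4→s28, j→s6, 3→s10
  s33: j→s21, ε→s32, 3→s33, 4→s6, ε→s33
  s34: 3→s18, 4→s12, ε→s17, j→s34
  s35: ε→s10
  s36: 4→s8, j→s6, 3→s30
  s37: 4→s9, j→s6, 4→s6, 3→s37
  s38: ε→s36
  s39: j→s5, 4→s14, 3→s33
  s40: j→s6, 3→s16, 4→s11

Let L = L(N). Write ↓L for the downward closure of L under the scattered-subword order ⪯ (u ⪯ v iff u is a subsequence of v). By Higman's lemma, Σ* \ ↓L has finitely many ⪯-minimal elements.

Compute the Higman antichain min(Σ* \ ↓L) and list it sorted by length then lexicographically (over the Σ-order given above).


|Q|=41, |F|=28, |δ|=109 (11 ε).
min D↑ (28 st, q0=0, F={12}): 0:4→0,j→1,3→2 1:4→3,j→1,3→4 2:4→2,j→5,3→6 3:4→7,j→3,3→8 4:4→8,j→9,3→10 5:4→11,j→12,3→9 6:4→6,j→13,3→6 7:4→14,j→7,3→15 8:4→15,j→16,3→17 9:4→16,j→12,3→18 10:4→17,j→13,3→19 11:4→20,j→12,3→16 12:4→12,j→12,3→12 13:4→13,j→12,3→12 14:4→14,j→14,3→12 15:4→21,j→22,3→23 16:4→22,j→12,3→24 17:4→23,j→13,3→19 18:4→24,j→12,3→25 19:4→12,j→26,3→19 20:4→13,j→12,3→22 21:4→21,j→13,3→12 22:4→13,j→12,3→27 23:4→21,j→13,3→19 24:4→27,j→12,3→25 25:4→12,j→12,3→25 26:4→12,j→12,3→12 27:4→13,j→12,3→25 (ε-aug+det+¬).
'3jj': |S_i|=[38, 32, 22, 2] end={s22,s6} ∉↓L; 3/3 single-dels accept.
'33j3': N↓-sim [38, 32, 24, 3, 1] end={s6} — reject; 4/4 deletions ∈↓L.
'j4443': N↓-sim [38, 35, 28, 19, 8, 1] end={s6} — reject; 5/5 del acc.
'j3334': N↓-sim [38, 35, 26, 19, 6, 2] end={s6,s9} ∉↓L; 5/5 deletions ∈↓L.
4 minimals (antichain).

min(Σ*\↓L) = [3jj, 33j3, j4443, j3334].


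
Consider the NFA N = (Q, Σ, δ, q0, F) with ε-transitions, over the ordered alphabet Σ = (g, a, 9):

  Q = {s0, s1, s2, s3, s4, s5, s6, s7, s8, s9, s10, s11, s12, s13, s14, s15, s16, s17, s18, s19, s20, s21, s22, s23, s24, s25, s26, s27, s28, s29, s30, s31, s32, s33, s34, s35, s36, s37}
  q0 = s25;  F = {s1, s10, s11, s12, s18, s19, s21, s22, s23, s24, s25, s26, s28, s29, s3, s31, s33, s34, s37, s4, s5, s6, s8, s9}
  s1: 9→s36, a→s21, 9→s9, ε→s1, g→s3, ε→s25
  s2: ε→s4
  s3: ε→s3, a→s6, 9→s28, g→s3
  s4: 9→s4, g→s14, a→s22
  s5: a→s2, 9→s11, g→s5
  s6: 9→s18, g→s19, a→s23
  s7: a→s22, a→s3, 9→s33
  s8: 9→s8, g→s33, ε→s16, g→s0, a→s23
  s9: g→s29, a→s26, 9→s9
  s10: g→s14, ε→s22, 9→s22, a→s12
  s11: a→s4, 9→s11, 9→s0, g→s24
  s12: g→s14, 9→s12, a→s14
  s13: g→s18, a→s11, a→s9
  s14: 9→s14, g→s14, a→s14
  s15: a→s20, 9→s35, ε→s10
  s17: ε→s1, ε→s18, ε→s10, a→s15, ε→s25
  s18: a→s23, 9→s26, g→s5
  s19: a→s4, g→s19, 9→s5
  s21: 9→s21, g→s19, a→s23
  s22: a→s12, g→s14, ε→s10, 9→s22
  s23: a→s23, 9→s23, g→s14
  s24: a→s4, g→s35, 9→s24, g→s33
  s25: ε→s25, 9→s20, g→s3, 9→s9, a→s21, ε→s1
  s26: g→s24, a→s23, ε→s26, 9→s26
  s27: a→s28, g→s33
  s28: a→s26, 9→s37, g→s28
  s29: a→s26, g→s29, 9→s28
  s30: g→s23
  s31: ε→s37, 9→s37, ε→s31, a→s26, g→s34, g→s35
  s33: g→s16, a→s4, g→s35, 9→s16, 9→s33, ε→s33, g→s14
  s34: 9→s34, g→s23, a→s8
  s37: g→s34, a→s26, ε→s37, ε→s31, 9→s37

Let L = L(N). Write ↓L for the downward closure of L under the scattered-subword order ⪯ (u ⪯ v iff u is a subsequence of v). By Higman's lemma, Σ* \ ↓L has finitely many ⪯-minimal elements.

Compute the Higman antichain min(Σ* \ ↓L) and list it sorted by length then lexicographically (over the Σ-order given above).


|Q|=38, |F|=24, |δ|=116 (20 ε).
min D↑ (22 st, q0=0, F={14}): 0:g→1,a→2,9→3 1:g→1,a→4,9→5 2:g→6,a→7,9→2 3:g→8,a→9,9→3 4:g→6,a→7,9→10 5:g→5,a→9,9→11 6:g→6,a→12,9→13 7:g→14,a→7,9→7 8:g→8,a→9,9→5 9:g→15,a→7,9→9 10:g→13,a→7,9→9 11:g→16,a→9,9→11 12:g→14,a→17,9→12 13:g→13,a→12,9→18 14:g→14,a→14,9→14 15:g→19,a→12,9→15 16:g→7,a→20,9→16 17:g→14,a→21,9→17 18:g→15,a→12,9→18 19:g→14,a→12,9→19 20:g→19,a→7,9→20 21:g→14,a→14,9→21.
'aag': |S_i|=[31, 20, 7, 1] end={s14} rej; 3/3 deletions ∈↓L.
'9aggg': |S_i|=[31, 27, 14, 10, 8, 3] end={s14,s16,s35} rej; 5/5 single-dels accept.
'g99ggg': |S_i|=[31, 25, 21, 17, 13, 10, 3] end={s14,s16,s35} ∉↓L; 6/6 del acc.
'agaaaa': |S_i|=[31, 20, 14, 6, 4, 2, 1] end={s14} rej; 6/6 deletions ∈↓L.
4 obstructions.

A = [aag, 9aggg, g99ggg, agaaaa].
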